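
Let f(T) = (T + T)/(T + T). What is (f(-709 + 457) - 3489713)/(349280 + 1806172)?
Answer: -872428/538863 ≈ -1.6190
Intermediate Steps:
f(T) = 1 (f(T) = (2*T)/((2*T)) = (2*T)*(1/(2*T)) = 1)
(f(-709 + 457) - 3489713)/(349280 + 1806172) = (1 - 3489713)/(349280 + 1806172) = -3489712/2155452 = -3489712*1/2155452 = -872428/538863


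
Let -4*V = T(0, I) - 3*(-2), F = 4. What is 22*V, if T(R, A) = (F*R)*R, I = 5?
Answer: -33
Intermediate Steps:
T(R, A) = 4*R² (T(R, A) = (4*R)*R = 4*R²)
V = -3/2 (V = -(4*0² - 3*(-2))/4 = -(4*0 + 6)/4 = -(0 + 6)/4 = -¼*6 = -3/2 ≈ -1.5000)
22*V = 22*(-3/2) = -33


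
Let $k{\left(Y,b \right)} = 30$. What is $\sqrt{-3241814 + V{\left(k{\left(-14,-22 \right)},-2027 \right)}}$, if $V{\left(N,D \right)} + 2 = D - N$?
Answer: $i \sqrt{3243873} \approx 1801.1 i$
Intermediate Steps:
$V{\left(N,D \right)} = -2 + D - N$ ($V{\left(N,D \right)} = -2 + \left(D - N\right) = -2 + D - N$)
$\sqrt{-3241814 + V{\left(k{\left(-14,-22 \right)},-2027 \right)}} = \sqrt{-3241814 - 2059} = \sqrt{-3243873} = i \sqrt{3243873}$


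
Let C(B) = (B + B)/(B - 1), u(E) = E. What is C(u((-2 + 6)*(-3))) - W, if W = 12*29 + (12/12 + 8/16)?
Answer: -9039/26 ≈ -347.65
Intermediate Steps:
C(B) = 2*B/(-1 + B) (C(B) = (2*B)/(-1 + B) = 2*B/(-1 + B))
W = 699/2 (W = 348 + (12*(1/12) + 8*(1/16)) = 348 + (1 + ½) = 348 + 3/2 = 699/2 ≈ 349.50)
C(u((-2 + 6)*(-3))) - W = 2*((-2 + 6)*(-3))/(-1 + (-2 + 6)*(-3)) - 1*699/2 = 2*(4*(-3))/(-1 + 4*(-3)) - 699/2 = 2*(-12)/(-1 - 12) - 699/2 = 2*(-12)/(-13) - 699/2 = 2*(-12)*(-1/13) - 699/2 = 24/13 - 699/2 = -9039/26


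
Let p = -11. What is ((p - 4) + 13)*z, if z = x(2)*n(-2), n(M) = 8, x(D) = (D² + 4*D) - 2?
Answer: -160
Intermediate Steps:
x(D) = -2 + D² + 4*D
z = 80 (z = (-2 + 2² + 4*2)*8 = (-2 + 4 + 8)*8 = 10*8 = 80)
((p - 4) + 13)*z = ((-11 - 4) + 13)*80 = (-15 + 13)*80 = -2*80 = -160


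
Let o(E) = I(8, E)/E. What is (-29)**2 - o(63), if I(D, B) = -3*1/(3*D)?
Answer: 423865/504 ≈ 841.00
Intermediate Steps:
I(D, B) = -1/D (I(D, B) = -3*1/(3*D) = -1/D)
o(E) = -1/(8*E) (o(E) = (-1/8)/E = (-1*1/8)/E = -1/(8*E))
(-29)**2 - o(63) = (-29)**2 - (-1)/(8*63) = 841 - (-1)/(8*63) = 841 - 1*(-1/504) = 841 + 1/504 = 423865/504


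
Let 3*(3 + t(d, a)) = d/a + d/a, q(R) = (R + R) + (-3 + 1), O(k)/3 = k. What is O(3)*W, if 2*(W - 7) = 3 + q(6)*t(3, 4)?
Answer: -36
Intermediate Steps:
O(k) = 3*k
q(R) = -2 + 2*R (q(R) = 2*R - 2 = -2 + 2*R)
t(d, a) = -3 + 2*d/(3*a) (t(d, a) = -3 + (d/a + d/a)/3 = -3 + (2*d/a)/3 = -3 + 2*d/(3*a))
W = -4 (W = 7 + (3 + (-2 + 2*6)*(-3 + (2/3)*3/4))/2 = 7 + (3 + (-2 + 12)*(-3 + (2/3)*3*(1/4)))/2 = 7 + (3 + 10*(-3 + 1/2))/2 = 7 + (3 + 10*(-5/2))/2 = 7 + (3 - 25)/2 = 7 + (1/2)*(-22) = 7 - 11 = -4)
O(3)*W = (3*3)*(-4) = 9*(-4) = -36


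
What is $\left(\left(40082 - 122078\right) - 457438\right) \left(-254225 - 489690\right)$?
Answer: $401293044110$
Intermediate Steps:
$\left(\left(40082 - 122078\right) - 457438\right) \left(-254225 - 489690\right) = \left(\left(40082 - 122078\right) - 457438\right) \left(-743915\right) = \left(-81996 - 457438\right) \left(-743915\right) = \left(-539434\right) \left(-743915\right) = 401293044110$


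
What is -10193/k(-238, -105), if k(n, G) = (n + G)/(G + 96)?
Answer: -91737/343 ≈ -267.45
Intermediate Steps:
k(n, G) = (G + n)/(96 + G)
-10193/k(-238, -105) = -10193*(96 - 105)/(-105 - 238) = -10193/(-343/(-9)) = -10193/((-⅑*(-343))) = -10193/343/9 = -10193*9/343 = -91737/343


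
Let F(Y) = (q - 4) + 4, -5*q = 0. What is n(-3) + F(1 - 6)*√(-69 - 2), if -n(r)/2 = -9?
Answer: 18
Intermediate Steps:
q = 0 (q = -⅕*0 = 0)
n(r) = 18 (n(r) = -2*(-9) = 18)
F(Y) = 0 (F(Y) = (0 - 4) + 4 = -4 + 4 = 0)
n(-3) + F(1 - 6)*√(-69 - 2) = 18 + 0*√(-69 - 2) = 18 + 0*√(-71) = 18 + 0*(I*√71) = 18 + 0 = 18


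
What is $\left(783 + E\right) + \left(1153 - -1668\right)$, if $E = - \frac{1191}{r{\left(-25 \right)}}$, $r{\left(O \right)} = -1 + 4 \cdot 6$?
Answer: $\frac{81701}{23} \approx 3552.2$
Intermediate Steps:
$r{\left(O \right)} = 23$ ($r{\left(O \right)} = -1 + 24 = 23$)
$E = - \frac{1191}{23} \approx -51.783$
$\left(783 + E\right) + \left(1153 - -1668\right) = \left(783 - \frac{1191}{23}\right) + \left(1153 - -1668\right) = \frac{16818}{23} + \left(1153 + 1668\right) = \frac{16818}{23} + 2821 = \frac{81701}{23}$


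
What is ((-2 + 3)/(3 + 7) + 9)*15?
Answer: 273/2 ≈ 136.50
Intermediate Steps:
((-2 + 3)/(3 + 7) + 9)*15 = (1/10 + 9)*15 = (1*(⅒) + 9)*15 = (⅒ + 9)*15 = (91/10)*15 = 273/2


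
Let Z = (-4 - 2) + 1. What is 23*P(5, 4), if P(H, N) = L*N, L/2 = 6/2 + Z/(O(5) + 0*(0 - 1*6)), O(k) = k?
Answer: 368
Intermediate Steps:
Z = -5 (Z = -6 + 1 = -5)
L = 4 (L = 2*(6/2 - 5/(5 + 0*(0 - 1*6))) = 2*(6*(1/2) - 5/(5 + 0*(0 - 6))) = 2*(3 - 5/(5 + 0*(-6))) = 2*(3 - 5/(5 + 0)) = 2*(3 - 5/5) = 2*(3 - 5*1/5) = 2*(3 - 1) = 2*2 = 4)
P(H, N) = 4*N
23*P(5, 4) = 23*(4*4) = 23*16 = 368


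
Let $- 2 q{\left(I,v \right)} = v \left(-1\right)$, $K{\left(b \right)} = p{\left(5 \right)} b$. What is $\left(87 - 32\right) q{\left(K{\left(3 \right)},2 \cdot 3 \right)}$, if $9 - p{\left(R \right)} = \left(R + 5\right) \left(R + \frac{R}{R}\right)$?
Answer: $165$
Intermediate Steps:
$p{\left(R \right)} = 9 - \left(1 + R\right) \left(5 + R\right)$ ($p{\left(R \right)} = 9 - \left(R + 5\right) \left(R + \frac{R}{R}\right) = 9 - \left(5 + R\right) \left(R + 1\right) = 9 - \left(5 + R\right) \left(1 + R\right) = 9 - \left(1 + R\right) \left(5 + R\right)$)
$K{\left(b \right)} = - 51 b$ ($K{\left(b \right)} = \left(4 - 5^{2} - 30\right) b = \left(4 - 25 - 30\right) b = - 51 b$)
$q{\left(I,v \right)} = \frac{v}{2}$ ($q{\left(I,v \right)} = - \frac{v \left(-1\right)}{2} = - \frac{\left(-1\right) v}{2} = \frac{v}{2}$)
$\left(87 - 32\right) q{\left(K{\left(3 \right)},2 \cdot 3 \right)} = \left(87 - 32\right) \frac{2 \cdot 3}{2} = 55 \cdot \frac{1}{2} \cdot 6 = 55 \cdot 3 = 165$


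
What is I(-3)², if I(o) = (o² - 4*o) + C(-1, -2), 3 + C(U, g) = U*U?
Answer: 361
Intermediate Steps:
C(U, g) = -3 + U² (C(U, g) = -3 + U*U = -3 + U²)
I(o) = -2 + o² - 4*o (I(o) = (o² - 4*o) + (-3 + (-1)²) = (o² - 4*o) + (-3 + 1) = (o² - 4*o) - 2 = -2 + o² - 4*o)
I(-3)² = (-2 + (-3)² - 4*(-3))² = (-2 + 9 + 12)² = 19² = 361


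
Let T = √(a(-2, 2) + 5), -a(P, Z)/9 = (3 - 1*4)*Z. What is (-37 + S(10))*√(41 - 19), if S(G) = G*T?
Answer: √22*(-37 + 10*√23) ≈ 51.399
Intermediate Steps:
a(P, Z) = 9*Z (a(P, Z) = -9*(3 - 1*4)*Z = -9*(3 - 4)*Z = -(-9)*Z = 9*Z)
T = √23 (T = √(9*2 + 5) = √(18 + 5) = √23 ≈ 4.7958)
S(G) = G*√23
(-37 + S(10))*√(41 - 19) = (-37 + 10*√23)*√(41 - 19) = (-37 + 10*√23)*√22 = √22*(-37 + 10*√23)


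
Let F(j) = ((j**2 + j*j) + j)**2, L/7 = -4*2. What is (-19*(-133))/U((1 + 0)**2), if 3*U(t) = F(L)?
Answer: 361/1839936 ≈ 0.00019620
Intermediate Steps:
L = -56 (L = 7*(-4*2) = 7*(-8) = -56)
F(j) = (j + 2*j**2)**2 (F(j) = ((j**2 + j**2) + j)**2 = (2*j**2 + j)**2 = (j + 2*j**2)**2)
U(t) = 12879552 (U(t) = ((-56)**2*(1 + 2*(-56))**2)/3 = (3136*(1 - 112)**2)/3 = (3136*(-111)**2)/3 = (3136*12321)/3 = (1/3)*38638656 = 12879552)
(-19*(-133))/U((1 + 0)**2) = -19*(-133)/12879552 = 2527*(1/12879552) = 361/1839936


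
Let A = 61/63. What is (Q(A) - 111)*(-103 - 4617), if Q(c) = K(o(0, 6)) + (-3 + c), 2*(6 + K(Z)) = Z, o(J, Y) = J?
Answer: 35395280/63 ≈ 5.6183e+5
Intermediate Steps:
K(Z) = -6 + Z/2
A = 61/63 (A = 61*(1/63) = 61/63 ≈ 0.96825)
Q(c) = -9 + c (Q(c) = (-6 + (½)*0) + (-3 + c) = (-6 + 0) + (-3 + c) = -6 + (-3 + c) = -9 + c)
(Q(A) - 111)*(-103 - 4617) = ((-9 + 61/63) - 111)*(-103 - 4617) = (-506/63 - 111)*(-4720) = -7499/63*(-4720) = 35395280/63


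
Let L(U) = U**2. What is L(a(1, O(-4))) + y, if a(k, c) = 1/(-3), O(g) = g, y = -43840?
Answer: -394559/9 ≈ -43840.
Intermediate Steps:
a(k, c) = -1/3
L(a(1, O(-4))) + y = (-1/3)**2 - 43840 = 1/9 - 43840 = -394559/9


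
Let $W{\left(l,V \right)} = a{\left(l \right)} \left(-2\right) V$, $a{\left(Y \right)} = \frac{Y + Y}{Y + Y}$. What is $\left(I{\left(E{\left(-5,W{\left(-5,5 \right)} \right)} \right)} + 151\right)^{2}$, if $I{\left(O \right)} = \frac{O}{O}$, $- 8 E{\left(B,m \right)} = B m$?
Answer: $23104$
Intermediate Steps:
$a{\left(Y \right)} = 1$ ($a{\left(Y \right)} = \frac{2 Y}{2 Y} = 2 Y \frac{1}{2 Y} = 1$)
$W{\left(l,V \right)} = - 2 V$ ($W{\left(l,V \right)} = 1 \left(-2\right) V = - 2 V$)
$E{\left(B,m \right)} = - \frac{B m}{8}$
$I{\left(O \right)} = 1$
$\left(I{\left(E{\left(-5,W{\left(-5,5 \right)} \right)} \right)} + 151\right)^{2} = \left(1 + 151\right)^{2} = 152^{2} = 23104$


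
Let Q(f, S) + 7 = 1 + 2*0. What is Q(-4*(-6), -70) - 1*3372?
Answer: -3378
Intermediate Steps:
Q(f, S) = -6 (Q(f, S) = -7 + (1 + 2*0) = -7 + (1 + 0) = -7 + 1 = -6)
Q(-4*(-6), -70) - 1*3372 = -6 - 1*3372 = -6 - 3372 = -3378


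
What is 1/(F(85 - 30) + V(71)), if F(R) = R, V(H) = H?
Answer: 1/126 ≈ 0.0079365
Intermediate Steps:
1/(F(85 - 30) + V(71)) = 1/((85 - 30) + 71) = 1/(55 + 71) = 1/126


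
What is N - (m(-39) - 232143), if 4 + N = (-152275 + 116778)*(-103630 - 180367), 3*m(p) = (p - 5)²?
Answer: 30243819008/3 ≈ 1.0081e+10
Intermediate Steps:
m(p) = (-5 + p)²/3 (m(p) = (p - 5)²/3 = (-5 + p)²/3)
N = 10081041505 (N = -4 + (-152275 + 116778)*(-103630 - 180367) = -4 - 35497*(-283997) = -4 + 10081041509 = 10081041505)
N - (m(-39) - 232143) = 10081041505 - ((-5 - 39)²/3 - 232143) = 10081041505 - ((⅓)*(-44)² - 232143) = 10081041505 - ((⅓)*1936 - 232143) = 10081041505 - (1936/3 - 232143) = 10081041505 - 1*(-694493/3) = 10081041505 + 694493/3 = 30243819008/3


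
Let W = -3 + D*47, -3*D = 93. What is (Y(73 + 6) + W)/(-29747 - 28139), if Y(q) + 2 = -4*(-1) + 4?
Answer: 727/28943 ≈ 0.025118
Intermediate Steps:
D = -31 (D = -1/3*93 = -31)
Y(q) = 6 (Y(q) = -2 + (-4*(-1) + 4) = -2 + (4 + 4) = -2 + 8 = 6)
W = -1460 (W = -3 - 31*47 = -3 - 1457 = -1460)
(Y(73 + 6) + W)/(-29747 - 28139) = (6 - 1460)/(-29747 - 28139) = -1454/(-57886) = -1454*(-1/57886) = 727/28943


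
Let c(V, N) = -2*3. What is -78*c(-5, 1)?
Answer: 468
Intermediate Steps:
c(V, N) = -6
-78*c(-5, 1) = -78*(-6) = 468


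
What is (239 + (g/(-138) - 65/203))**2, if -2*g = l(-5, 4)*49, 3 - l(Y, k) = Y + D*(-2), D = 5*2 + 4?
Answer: 1309278312169/21799561 ≈ 60060.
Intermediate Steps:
D = 14 (D = 10 + 4 = 14)
l(Y, k) = 31 - Y (l(Y, k) = 3 - (Y + 14*(-2)) = 3 - (Y - 28) = 3 - (-28 + Y) = 3 + (28 - Y) = 31 - Y)
g = -882 (g = -(31 - 1*(-5))*49/2 = -(31 + 5)*49/2 = -18*49 = -1/2*1764 = -882)
(239 + (g/(-138) - 65/203))**2 = (239 + (-882/(-138) - 65/203))**2 = (239 + (-882*(-1/138) - 65*1/203))**2 = (239 + (147/23 - 65/203))**2 = (239 + 28346/4669)**2 = (1144237/4669)**2 = 1309278312169/21799561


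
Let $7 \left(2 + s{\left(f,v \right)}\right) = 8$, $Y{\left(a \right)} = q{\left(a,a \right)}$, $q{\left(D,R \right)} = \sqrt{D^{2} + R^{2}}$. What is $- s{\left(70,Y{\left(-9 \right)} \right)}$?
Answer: $\frac{6}{7} \approx 0.85714$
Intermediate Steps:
$Y{\left(a \right)} = \sqrt{2} \sqrt{a^{2}}$ ($Y{\left(a \right)} = \sqrt{a^{2} + a^{2}} = \sqrt{2 a^{2}} = \sqrt{2} \sqrt{a^{2}}$)
$s{\left(f,v \right)} = - \frac{6}{7}$ ($s{\left(f,v \right)} = -2 + \frac{1}{7} \cdot 8 = -2 + \frac{8}{7} = - \frac{6}{7}$)
$- s{\left(70,Y{\left(-9 \right)} \right)} = \left(-1\right) \left(- \frac{6}{7}\right) = \frac{6}{7}$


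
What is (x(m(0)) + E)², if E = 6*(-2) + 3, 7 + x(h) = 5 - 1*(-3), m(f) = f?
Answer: 64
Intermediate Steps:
x(h) = 1 (x(h) = -7 + (5 - 1*(-3)) = -7 + (5 + 3) = -7 + 8 = 1)
E = -9 (E = -12 + 3 = -9)
(x(m(0)) + E)² = (1 - 9)² = (-8)² = 64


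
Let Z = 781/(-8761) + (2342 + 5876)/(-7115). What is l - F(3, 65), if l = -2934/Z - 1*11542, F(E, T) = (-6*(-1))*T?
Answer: -247497789502/25851571 ≈ -9573.8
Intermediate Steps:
Z = -77554713/62334515 (Z = 781*(-1/8761) + 8218*(-1/7115) = -781/8761 - 8218/7115 = -77554713/62334515 ≈ -1.2442)
F(E, T) = 6*T
l = -237415676812/25851571 (l = -2934/(-77554713/62334515) - 1*11542 = -2934*(-62334515/77554713) - 11542 = 60963155670/25851571 - 11542 = -237415676812/25851571 ≈ -9183.8)
l - F(3, 65) = -237415676812/25851571 - 6*65 = -237415676812/25851571 - 1*390 = -237415676812/25851571 - 390 = -247497789502/25851571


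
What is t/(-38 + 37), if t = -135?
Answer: 135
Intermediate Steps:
t/(-38 + 37) = -135/(-38 + 37) = -135/(-1) = -135*(-1) = 135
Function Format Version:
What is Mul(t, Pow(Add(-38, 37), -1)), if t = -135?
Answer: 135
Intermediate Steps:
Mul(t, Pow(Add(-38, 37), -1)) = Mul(-135, Pow(Add(-38, 37), -1)) = Mul(-135, Pow(-1, -1)) = Mul(-135, -1) = 135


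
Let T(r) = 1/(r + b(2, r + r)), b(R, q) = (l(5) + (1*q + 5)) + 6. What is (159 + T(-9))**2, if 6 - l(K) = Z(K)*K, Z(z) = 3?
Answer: 15792676/625 ≈ 25268.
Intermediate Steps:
l(K) = 6 - 3*K
b(R, q) = 2 + q (b(R, q) = ((6 - 3*5) + (1*q + 5)) + 6 = ((6 - 15) + (q + 5)) + 6 = (-9 + (5 + q)) + 6 = (-4 + q) + 6 = 2 + q)
T(r) = 1/(2 + 3*r) (T(r) = 1/(r + (2 + (r + r))) = 1/(r + (2 + 2*r)) = 1/(2 + 3*r))
(159 + T(-9))**2 = (159 + 1/(2 + 3*(-9)))**2 = (159 + 1/(2 - 27))**2 = (159 + 1/(-25))**2 = (159 - 1/25)**2 = (3974/25)**2 = 15792676/625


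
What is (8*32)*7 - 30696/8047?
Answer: 14389528/8047 ≈ 1788.2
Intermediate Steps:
(8*32)*7 - 30696/8047 = 256*7 - 30696/8047 = 1792 - 1*30696/8047 = 1792 - 30696/8047 = 14389528/8047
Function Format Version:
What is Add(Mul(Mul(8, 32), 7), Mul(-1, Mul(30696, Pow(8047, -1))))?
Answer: Rational(14389528, 8047) ≈ 1788.2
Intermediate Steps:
Add(Mul(Mul(8, 32), 7), Mul(-1, Mul(30696, Pow(8047, -1)))) = Add(Mul(256, 7), Mul(-1, Mul(30696, Rational(1, 8047)))) = Add(1792, Mul(-1, Rational(30696, 8047))) = Add(1792, Rational(-30696, 8047)) = Rational(14389528, 8047)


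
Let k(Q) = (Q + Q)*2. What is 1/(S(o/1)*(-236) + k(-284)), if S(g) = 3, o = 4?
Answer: -1/1844 ≈ -0.00054230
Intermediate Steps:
k(Q) = 4*Q (k(Q) = (2*Q)*2 = 4*Q)
1/(S(o/1)*(-236) + k(-284)) = 1/(3*(-236) + 4*(-284)) = 1/(-708 - 1136) = 1/(-1844) = -1/1844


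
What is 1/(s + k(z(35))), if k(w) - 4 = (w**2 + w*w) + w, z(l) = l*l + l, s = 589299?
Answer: 1/3765763 ≈ 2.6555e-7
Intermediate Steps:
z(l) = l + l**2 (z(l) = l**2 + l = l + l**2)
k(w) = 4 + w + 2*w**2 (k(w) = 4 + ((w**2 + w*w) + w) = 4 + ((w**2 + w**2) + w) = 4 + (2*w**2 + w) = 4 + (w + 2*w**2) = 4 + w + 2*w**2)
1/(s + k(z(35))) = 1/(589299 + (4 + 35*(1 + 35) + 2*(35*(1 + 35))**2)) = 1/(589299 + (4 + 35*36 + 2*(35*36)**2)) = 1/(589299 + (4 + 1260 + 2*1260**2)) = 1/(589299 + (4 + 1260 + 2*1587600)) = 1/(589299 + (4 + 1260 + 3175200)) = 1/(589299 + 3176464) = 1/3765763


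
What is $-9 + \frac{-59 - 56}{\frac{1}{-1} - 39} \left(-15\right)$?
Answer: $- \frac{417}{8} \approx -52.125$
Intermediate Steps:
$-9 + \frac{-59 - 56}{\frac{1}{-1} - 39} \left(-15\right) = -9 + - \frac{115}{-1 - 39} \left(-15\right) = -9 + - \frac{115}{-40} \left(-15\right) = -9 + \left(-115\right) \left(- \frac{1}{40}\right) \left(-15\right) = -9 + \frac{23}{8} \left(-15\right) = -9 - \frac{345}{8} = - \frac{417}{8}$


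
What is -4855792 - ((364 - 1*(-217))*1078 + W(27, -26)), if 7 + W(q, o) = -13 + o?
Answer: -5482064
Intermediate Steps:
W(q, o) = -20 + o (W(q, o) = -7 + (-13 + o) = -20 + o)
-4855792 - ((364 - 1*(-217))*1078 + W(27, -26)) = -4855792 - ((364 - 1*(-217))*1078 + (-20 - 26)) = -4855792 - ((364 + 217)*1078 - 46) = -4855792 - (581*1078 - 46) = -4855792 - (626318 - 46) = -4855792 - 1*626272 = -4855792 - 626272 = -5482064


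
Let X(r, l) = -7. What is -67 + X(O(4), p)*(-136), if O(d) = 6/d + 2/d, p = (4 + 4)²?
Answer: 885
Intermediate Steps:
p = 64 (p = 8² = 64)
O(d) = 8/d
-67 + X(O(4), p)*(-136) = -67 - 7*(-136) = -67 + 952 = 885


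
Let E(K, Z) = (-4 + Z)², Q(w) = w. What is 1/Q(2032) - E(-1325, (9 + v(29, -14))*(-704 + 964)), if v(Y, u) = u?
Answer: -3455245311/2032 ≈ -1.7004e+6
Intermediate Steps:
1/Q(2032) - E(-1325, (9 + v(29, -14))*(-704 + 964)) = 1/2032 - (-4 + (9 - 14)*(-704 + 964))² = 1/2032 - (-4 - 5*260)² = 1/2032 - (-4 - 1300)² = 1/2032 - 1*(-1304)² = 1/2032 - 1*1700416 = 1/2032 - 1700416 = -3455245311/2032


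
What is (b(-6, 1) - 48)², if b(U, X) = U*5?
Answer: 6084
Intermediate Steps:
b(U, X) = 5*U
(b(-6, 1) - 48)² = (5*(-6) - 48)² = (-30 - 48)² = (-78)² = 6084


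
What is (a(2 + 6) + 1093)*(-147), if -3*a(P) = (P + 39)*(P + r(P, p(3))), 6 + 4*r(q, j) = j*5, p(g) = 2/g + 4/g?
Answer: -139944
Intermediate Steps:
p(g) = 6/g
r(q, j) = -3/2 + 5*j/4 (r(q, j) = -3/2 + (j*5)/4 = -3/2 + (5*j)/4 = -3/2 + 5*j/4)
a(P) = -(1 + P)*(39 + P)/3 (a(P) = -(P + 39)*(P + (-3/2 + 5*(6/3)/4))/3 = -(39 + P)*(P + (-3/2 + 5*(6*(1/3))/4))/3 = -(39 + P)*(P + (-3/2 + (5/4)*2))/3 = -(39 + P)*(P + (-3/2 + 5/2))/3 = -(39 + P)*(P + 1)/3 = -(39 + P)*(1 + P)/3 = -(1 + P)*(39 + P)/3)
(a(2 + 6) + 1093)*(-147) = ((-13 - 40*(2 + 6)/3 - (2 + 6)**2/3) + 1093)*(-147) = ((-13 - 40/3*8 - 1/3*8**2) + 1093)*(-147) = ((-13 - 320/3 - 1/3*64) + 1093)*(-147) = ((-13 - 320/3 - 64/3) + 1093)*(-147) = (-141 + 1093)*(-147) = 952*(-147) = -139944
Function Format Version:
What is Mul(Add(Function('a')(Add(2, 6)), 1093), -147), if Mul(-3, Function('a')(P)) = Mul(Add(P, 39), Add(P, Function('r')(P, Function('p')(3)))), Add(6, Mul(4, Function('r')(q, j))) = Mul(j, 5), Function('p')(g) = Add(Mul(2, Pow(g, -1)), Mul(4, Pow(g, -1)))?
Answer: -139944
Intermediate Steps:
Function('p')(g) = Mul(6, Pow(g, -1))
Function('r')(q, j) = Add(Rational(-3, 2), Mul(Rational(5, 4), j)) (Function('r')(q, j) = Add(Rational(-3, 2), Mul(Rational(1, 4), Mul(j, 5))) = Add(Rational(-3, 2), Mul(Rational(1, 4), Mul(5, j))) = Add(Rational(-3, 2), Mul(Rational(5, 4), j)))
Function('a')(P) = Mul(Rational(-1, 3), Add(1, P), Add(39, P)) (Function('a')(P) = Mul(Rational(-1, 3), Mul(Add(P, 39), Add(P, Add(Rational(-3, 2), Mul(Rational(5, 4), Mul(6, Pow(3, -1))))))) = Mul(Rational(-1, 3), Mul(Add(39, P), Add(P, Add(Rational(-3, 2), Mul(Rational(5, 4), Mul(6, Rational(1, 3))))))) = Mul(Rational(-1, 3), Mul(Add(39, P), Add(P, Add(Rational(-3, 2), Mul(Rational(5, 4), 2))))) = Mul(Rational(-1, 3), Mul(Add(39, P), Add(P, Add(Rational(-3, 2), Rational(5, 2))))) = Mul(Rational(-1, 3), Mul(Add(39, P), Add(P, 1))) = Mul(Rational(-1, 3), Mul(Add(39, P), Add(1, P))) = Mul(Rational(-1, 3), Mul(Add(1, P), Add(39, P))) = Mul(Rational(-1, 3), Add(1, P), Add(39, P)))
Mul(Add(Function('a')(Add(2, 6)), 1093), -147) = Mul(Add(Add(-13, Mul(Rational(-40, 3), Add(2, 6)), Mul(Rational(-1, 3), Pow(Add(2, 6), 2))), 1093), -147) = Mul(Add(Add(-13, Mul(Rational(-40, 3), 8), Mul(Rational(-1, 3), Pow(8, 2))), 1093), -147) = Mul(Add(Add(-13, Rational(-320, 3), Mul(Rational(-1, 3), 64)), 1093), -147) = Mul(Add(Add(-13, Rational(-320, 3), Rational(-64, 3)), 1093), -147) = Mul(Add(-141, 1093), -147) = Mul(952, -147) = -139944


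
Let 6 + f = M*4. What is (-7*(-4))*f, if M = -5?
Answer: -728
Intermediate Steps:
f = -26 (f = -6 - 5*4 = -6 - 20 = -26)
(-7*(-4))*f = -7*(-4)*(-26) = 28*(-26) = -728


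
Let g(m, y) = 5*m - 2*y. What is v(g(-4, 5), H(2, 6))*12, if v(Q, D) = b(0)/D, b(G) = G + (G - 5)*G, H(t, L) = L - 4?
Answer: 0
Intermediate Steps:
g(m, y) = -2*y + 5*m
H(t, L) = -4 + L
b(G) = G + G*(-5 + G) (b(G) = G + (-5 + G)*G = G + G*(-5 + G))
v(Q, D) = 0 (v(Q, D) = (0*(-4 + 0))/D = (0*(-4))/D = 0/D = 0)
v(g(-4, 5), H(2, 6))*12 = 0*12 = 0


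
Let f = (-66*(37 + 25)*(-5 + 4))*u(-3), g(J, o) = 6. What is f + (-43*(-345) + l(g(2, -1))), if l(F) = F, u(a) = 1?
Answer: 18933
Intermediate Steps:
f = 4092 (f = -66*(37 + 25)*(-5 + 4)*1 = -4092*(-1)*1 = -66*(-62)*1 = 4092*1 = 4092)
f + (-43*(-345) + l(g(2, -1))) = 4092 + (-43*(-345) + 6) = 4092 + (14835 + 6) = 4092 + 14841 = 18933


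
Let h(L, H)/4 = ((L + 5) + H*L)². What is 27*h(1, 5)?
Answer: 13068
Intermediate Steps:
h(L, H) = 4*(5 + L + H*L)² (h(L, H) = 4*((L + 5) + H*L)² = 4*((5 + L) + H*L)² = 4*(5 + L + H*L)²)
27*h(1, 5) = 27*(4*(5 + 1 + 5*1)²) = 27*(4*(5 + 1 + 5)²) = 27*(4*11²) = 27*(4*121) = 27*484 = 13068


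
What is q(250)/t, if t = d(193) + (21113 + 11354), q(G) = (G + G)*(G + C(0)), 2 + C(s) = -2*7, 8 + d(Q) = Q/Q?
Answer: 1950/541 ≈ 3.6044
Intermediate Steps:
d(Q) = -7 (d(Q) = -8 + Q/Q = -8 + 1 = -7)
C(s) = -16 (C(s) = -2 - 2*7 = -2 - 14 = -16)
q(G) = 2*G*(-16 + G) (q(G) = (G + G)*(G - 16) = (2*G)*(-16 + G) = 2*G*(-16 + G))
t = 32460 (t = -7 + (21113 + 11354) = -7 + 32467 = 32460)
q(250)/t = (2*250*(-16 + 250))/32460 = (2*250*234)*(1/32460) = 117000*(1/32460) = 1950/541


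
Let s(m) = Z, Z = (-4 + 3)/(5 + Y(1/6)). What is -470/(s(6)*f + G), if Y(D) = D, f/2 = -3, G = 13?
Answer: -14570/439 ≈ -33.189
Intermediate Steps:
f = -6 (f = 2*(-3) = -6)
Z = -6/31 (Z = (-4 + 3)/(5 + 1/6) = -1/(5 + ⅙) = -1/31/6 = -1*6/31 = -6/31 ≈ -0.19355)
s(m) = -6/31
-470/(s(6)*f + G) = -470/(-6/31*(-6) + 13) = -470/(36/31 + 13) = -470/439/31 = -470*31/439 = -14570/439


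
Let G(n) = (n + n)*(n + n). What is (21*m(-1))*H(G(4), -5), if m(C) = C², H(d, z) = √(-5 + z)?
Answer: 21*I*√10 ≈ 66.408*I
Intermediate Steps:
G(n) = 4*n² (G(n) = (2*n)*(2*n) = 4*n²)
(21*m(-1))*H(G(4), -5) = (21*(-1)²)*√(-5 - 5) = (21*1)*√(-10) = 21*(I*√10) = 21*I*√10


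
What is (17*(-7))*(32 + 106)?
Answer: -16422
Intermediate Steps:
(17*(-7))*(32 + 106) = -119*138 = -16422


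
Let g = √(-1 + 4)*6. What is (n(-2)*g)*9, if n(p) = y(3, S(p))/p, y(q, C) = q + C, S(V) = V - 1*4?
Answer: 81*√3 ≈ 140.30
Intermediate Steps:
S(V) = -4 + V (S(V) = V - 4 = -4 + V)
y(q, C) = C + q
g = 6*√3 (g = √3*6 = 6*√3 ≈ 10.392)
n(p) = (-1 + p)/p (n(p) = ((-4 + p) + 3)/p = (-1 + p)/p)
(n(-2)*g)*9 = (((-1 - 2)/(-2))*(6*√3))*9 = ((-½*(-3))*(6*√3))*9 = (3*(6*√3)/2)*9 = (9*√3)*9 = 81*√3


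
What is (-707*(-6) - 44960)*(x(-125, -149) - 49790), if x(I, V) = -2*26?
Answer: 2029466556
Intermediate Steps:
x(I, V) = -52
(-707*(-6) - 44960)*(x(-125, -149) - 49790) = (-707*(-6) - 44960)*(-52 - 49790) = (4242 - 44960)*(-49842) = -40718*(-49842) = 2029466556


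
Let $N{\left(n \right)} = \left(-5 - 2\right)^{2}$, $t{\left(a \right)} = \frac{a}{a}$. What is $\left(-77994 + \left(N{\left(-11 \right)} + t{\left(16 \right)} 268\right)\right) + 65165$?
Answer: $-12512$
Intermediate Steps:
$t{\left(a \right)} = 1$
$N{\left(n \right)} = 49$ ($N{\left(n \right)} = \left(-7\right)^{2} = 49$)
$\left(-77994 + \left(N{\left(-11 \right)} + t{\left(16 \right)} 268\right)\right) + 65165 = \left(-77994 + \left(49 + 1 \cdot 268\right)\right) + 65165 = \left(-77994 + \left(49 + 268\right)\right) + 65165 = \left(-77994 + 317\right) + 65165 = -77677 + 65165 = -12512$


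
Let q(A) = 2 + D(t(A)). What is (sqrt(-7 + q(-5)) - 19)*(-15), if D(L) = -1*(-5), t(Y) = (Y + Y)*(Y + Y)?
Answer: 285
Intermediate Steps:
t(Y) = 4*Y**2 (t(Y) = (2*Y)*(2*Y) = 4*Y**2)
D(L) = 5
q(A) = 7 (q(A) = 2 + 5 = 7)
(sqrt(-7 + q(-5)) - 19)*(-15) = (sqrt(-7 + 7) - 19)*(-15) = (sqrt(0) - 19)*(-15) = (0 - 19)*(-15) = -19*(-15) = 285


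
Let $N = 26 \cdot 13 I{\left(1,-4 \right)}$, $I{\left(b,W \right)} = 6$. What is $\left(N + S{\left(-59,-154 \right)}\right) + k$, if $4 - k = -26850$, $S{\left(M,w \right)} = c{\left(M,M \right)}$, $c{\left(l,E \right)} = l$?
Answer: $28823$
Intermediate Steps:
$S{\left(M,w \right)} = M$
$k = 26854$ ($k = 4 - -26850 = 4 + 26850 = 26854$)
$N = 2028$ ($N = 26 \cdot 13 \cdot 6 = 338 \cdot 6 = 2028$)
$\left(N + S{\left(-59,-154 \right)}\right) + k = \left(2028 - 59\right) + 26854 = 1969 + 26854 = 28823$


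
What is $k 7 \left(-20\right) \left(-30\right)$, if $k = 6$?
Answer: $25200$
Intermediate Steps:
$k 7 \left(-20\right) \left(-30\right) = 6 \cdot 7 \left(-20\right) \left(-30\right) = 42 \left(-20\right) \left(-30\right) = \left(-840\right) \left(-30\right) = 25200$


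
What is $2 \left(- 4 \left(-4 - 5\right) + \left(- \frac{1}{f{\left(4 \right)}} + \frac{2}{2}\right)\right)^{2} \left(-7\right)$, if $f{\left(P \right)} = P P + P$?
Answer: $- \frac{3822847}{200} \approx -19114.0$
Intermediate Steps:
$f{\left(P \right)} = P + P^{2}$ ($f{\left(P \right)} = P^{2} + P = P + P^{2}$)
$2 \left(- 4 \left(-4 - 5\right) + \left(- \frac{1}{f{\left(4 \right)}} + \frac{2}{2}\right)\right)^{2} \left(-7\right) = 2 \left(- 4 \left(-4 - 5\right) + \left(- \frac{1}{4 \left(1 + 4\right)} + \frac{2}{2}\right)\right)^{2} \left(-7\right) = 2 \left(\left(-4\right) \left(-9\right) + \left(- \frac{1}{4 \cdot 5} + 2 \cdot \frac{1}{2}\right)\right)^{2} \left(-7\right) = 2 \left(36 + \left(- \frac{1}{20} + 1\right)\right)^{2} \left(-7\right) = 2 \left(36 + \frac{19}{20}\right)^{2} \left(-7\right) = 2 \left(\frac{739}{20}\right)^{2} \left(-7\right) = 2 \cdot \frac{546121}{400} \left(-7\right) = \frac{546121}{200} \left(-7\right) = - \frac{3822847}{200}$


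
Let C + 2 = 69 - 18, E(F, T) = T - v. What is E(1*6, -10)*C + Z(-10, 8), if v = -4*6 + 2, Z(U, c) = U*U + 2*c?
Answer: 704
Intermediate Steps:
Z(U, c) = U² + 2*c
v = -22 (v = -24 + 2 = -22)
E(F, T) = 22 + T (E(F, T) = T - 1*(-22) = T + 22 = 22 + T)
C = 49 (C = -2 + (69 - 18) = -2 + 51 = 49)
E(1*6, -10)*C + Z(-10, 8) = (22 - 10)*49 + ((-10)² + 2*8) = 12*49 + (100 + 16) = 588 + 116 = 704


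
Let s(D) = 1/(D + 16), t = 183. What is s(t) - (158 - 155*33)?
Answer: 986444/199 ≈ 4957.0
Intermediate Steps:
s(D) = 1/(16 + D)
s(t) - (158 - 155*33) = 1/(16 + 183) - (158 - 155*33) = 1/199 - (158 - 5115) = 1/199 - 1*(-4957) = 1/199 + 4957 = 986444/199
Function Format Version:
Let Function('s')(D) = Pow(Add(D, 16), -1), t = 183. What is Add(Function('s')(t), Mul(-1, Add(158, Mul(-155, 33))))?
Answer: Rational(986444, 199) ≈ 4957.0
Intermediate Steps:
Function('s')(D) = Pow(Add(16, D), -1)
Add(Function('s')(t), Mul(-1, Add(158, Mul(-155, 33)))) = Add(Pow(Add(16, 183), -1), Mul(-1, Add(158, Mul(-155, 33)))) = Add(Pow(199, -1), Mul(-1, Add(158, -5115))) = Add(Rational(1, 199), Mul(-1, -4957)) = Add(Rational(1, 199), 4957) = Rational(986444, 199)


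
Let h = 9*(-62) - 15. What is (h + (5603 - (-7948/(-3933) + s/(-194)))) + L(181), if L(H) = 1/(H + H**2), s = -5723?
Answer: 323803695680/64780443 ≈ 4998.5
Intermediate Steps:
h = -573 (h = -558 - 15 = -573)
(h + (5603 - (-7948/(-3933) + s/(-194)))) + L(181) = (-573 + (5603 - (-7948/(-3933) - 5723/(-194)))) + 1/(181*(1 + 181)) = (-573 + (5603 - (-7948*(-1/3933) - 5723*(-1/194)))) + (1/181)/182 = (-573 + (5603 - (7948/3933 + 59/2))) + (1/181)*(1/182) = (-573 + (5603 - 1*247943/7866)) + 1/32942 = (-573 + (5603 - 247943/7866)) + 1/32942 = (-573 + 43825255/7866) + 1/32942 = 39318037/7866 + 1/32942 = 323803695680/64780443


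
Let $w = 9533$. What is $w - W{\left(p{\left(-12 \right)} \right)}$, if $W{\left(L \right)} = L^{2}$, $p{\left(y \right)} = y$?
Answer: $9389$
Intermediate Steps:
$w - W{\left(p{\left(-12 \right)} \right)} = 9533 - \left(-12\right)^{2} = 9533 - 144 = 9389$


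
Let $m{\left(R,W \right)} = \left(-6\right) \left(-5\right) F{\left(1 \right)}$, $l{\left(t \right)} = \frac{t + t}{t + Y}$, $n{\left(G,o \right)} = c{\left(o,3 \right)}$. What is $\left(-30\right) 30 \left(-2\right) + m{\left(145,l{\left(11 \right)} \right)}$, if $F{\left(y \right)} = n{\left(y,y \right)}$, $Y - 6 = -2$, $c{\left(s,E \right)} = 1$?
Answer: $1830$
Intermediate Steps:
$Y = 4$ ($Y = 6 - 2 = 4$)
$n{\left(G,o \right)} = 1$
$F{\left(y \right)} = 1$
$l{\left(t \right)} = \frac{2 t}{4 + t}$ ($l{\left(t \right)} = \frac{t + t}{t + 4} = \frac{2 t}{4 + t}$)
$m{\left(R,W \right)} = 30$ ($m{\left(R,W \right)} = \left(-6\right) \left(-5\right) 1 = 30 \cdot 1 = 30$)
$\left(-30\right) 30 \left(-2\right) + m{\left(145,l{\left(11 \right)} \right)} = \left(-30\right) 30 \left(-2\right) + 30 = \left(-900\right) \left(-2\right) + 30 = 1800 + 30 = 1830$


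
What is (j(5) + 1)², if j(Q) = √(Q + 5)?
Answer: (1 + √10)² ≈ 17.325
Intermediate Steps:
j(Q) = √(5 + Q)
(j(5) + 1)² = (√(5 + 5) + 1)² = (√10 + 1)² = (1 + √10)²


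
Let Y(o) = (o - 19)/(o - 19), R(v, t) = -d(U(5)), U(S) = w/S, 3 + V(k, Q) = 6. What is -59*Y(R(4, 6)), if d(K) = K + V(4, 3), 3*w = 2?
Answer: -59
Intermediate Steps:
w = ⅔ (w = (⅓)*2 = ⅔ ≈ 0.66667)
V(k, Q) = 3 (V(k, Q) = -3 + 6 = 3)
U(S) = 2/(3*S)
d(K) = 3 + K (d(K) = K + 3 = 3 + K)
R(v, t) = -47/15 (R(v, t) = -(3 + (⅔)/5) = -(3 + (⅔)*(⅕)) = -(3 + 2/15) = -1*47/15 = -47/15)
Y(o) = 1 (Y(o) = (-19 + o)/(-19 + o) = 1)
-59*Y(R(4, 6)) = -59*1 = -59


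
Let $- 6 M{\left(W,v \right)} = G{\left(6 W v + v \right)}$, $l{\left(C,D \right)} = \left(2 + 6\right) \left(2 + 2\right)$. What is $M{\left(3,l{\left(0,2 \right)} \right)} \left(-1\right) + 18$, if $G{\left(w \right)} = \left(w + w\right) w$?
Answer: $\frac{369718}{3} \approx 1.2324 \cdot 10^{5}$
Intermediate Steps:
$G{\left(w \right)} = 2 w^{2}$ ($G{\left(w \right)} = 2 w w = 2 w^{2}$)
$l{\left(C,D \right)} = 32$ ($l{\left(C,D \right)} = 8 \cdot 4 = 32$)
$M{\left(W,v \right)} = - \frac{\left(v + 6 W v\right)^{2}}{3}$ ($M{\left(W,v \right)} = - \frac{2 \left(6 W v + v\right)^{2}}{6} = - \frac{2 \left(v + 6 W v\right)^{2}}{6} = - \frac{\left(v + 6 W v\right)^{2}}{3}$)
$M{\left(3,l{\left(0,2 \right)} \right)} \left(-1\right) + 18 = - \frac{32^{2} \left(1 + 6 \cdot 3\right)^{2}}{3} \left(-1\right) + 18 = \left(- \frac{1}{3}\right) 1024 \left(1 + 18\right)^{2} \left(-1\right) + 18 = \left(- \frac{1}{3}\right) 1024 \cdot 19^{2} \left(-1\right) + 18 = \left(- \frac{1}{3}\right) 1024 \cdot 361 \left(-1\right) + 18 = \left(- \frac{369664}{3}\right) \left(-1\right) + 18 = \frac{369664}{3} + 18 = \frac{369718}{3}$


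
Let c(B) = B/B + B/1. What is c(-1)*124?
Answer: 0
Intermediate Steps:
c(B) = 1 + B (c(B) = 1 + B*1 = 1 + B)
c(-1)*124 = (1 - 1)*124 = 0*124 = 0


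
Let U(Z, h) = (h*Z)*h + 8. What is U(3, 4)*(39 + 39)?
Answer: 4368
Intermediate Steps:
U(Z, h) = 8 + Z*h² (U(Z, h) = (Z*h)*h + 8 = Z*h² + 8 = 8 + Z*h²)
U(3, 4)*(39 + 39) = (8 + 3*4²)*(39 + 39) = (8 + 3*16)*78 = (8 + 48)*78 = 56*78 = 4368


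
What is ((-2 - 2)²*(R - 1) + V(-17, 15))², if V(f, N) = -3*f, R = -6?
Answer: 3721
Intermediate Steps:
((-2 - 2)²*(R - 1) + V(-17, 15))² = ((-2 - 2)²*(-6 - 1) - 3*(-17))² = ((-4)²*(-7) + 51)² = (16*(-7) + 51)² = (-112 + 51)² = (-61)² = 3721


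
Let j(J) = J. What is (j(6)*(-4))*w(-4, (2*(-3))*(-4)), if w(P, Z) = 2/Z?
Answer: -2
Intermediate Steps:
(j(6)*(-4))*w(-4, (2*(-3))*(-4)) = (6*(-4))*(2/(((2*(-3))*(-4)))) = -48/((-6*(-4))) = -48/24 = -24*1/12 = -2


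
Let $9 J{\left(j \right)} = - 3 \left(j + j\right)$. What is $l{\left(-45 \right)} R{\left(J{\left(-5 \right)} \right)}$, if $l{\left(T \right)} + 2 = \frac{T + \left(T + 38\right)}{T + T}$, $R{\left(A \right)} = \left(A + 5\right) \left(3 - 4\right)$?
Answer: $\frac{320}{27} \approx 11.852$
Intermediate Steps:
$J{\left(j \right)} = - \frac{2 j}{3}$ ($J{\left(j \right)} = \frac{\left(-3\right) \left(j + j\right)}{9} = \frac{\left(-3\right) 2 j}{9} = \frac{\left(-6\right) j}{9} = - \frac{2 j}{3}$)
$R{\left(A \right)} = -5 - A$ ($R{\left(A \right)} = \left(5 + A\right) \left(-1\right) = -5 - A$)
$l{\left(T \right)} = -2 + \frac{38 + 2 T}{2 T}$ ($l{\left(T \right)} = -2 + \frac{T + \left(T + 38\right)}{T + T} = -2 + \frac{T + \left(38 + T\right)}{2 T} = -2 + \left(38 + 2 T\right) \frac{1}{2 T} = -2 + \frac{38 + 2 T}{2 T}$)
$l{\left(-45 \right)} R{\left(J{\left(-5 \right)} \right)} = \frac{19 - -45}{-45} \left(-5 - \left(- \frac{2}{3}\right) \left(-5\right)\right) = - \frac{19 + 45}{45} \left(-5 - \frac{10}{3}\right) = \left(- \frac{1}{45}\right) 64 \left(-5 - \frac{10}{3}\right) = \left(- \frac{64}{45}\right) \left(- \frac{25}{3}\right) = \frac{320}{27}$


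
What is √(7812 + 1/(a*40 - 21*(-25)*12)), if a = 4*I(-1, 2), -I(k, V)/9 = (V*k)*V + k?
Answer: √1581930015/450 ≈ 88.385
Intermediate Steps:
I(k, V) = -9*k - 9*k*V² (I(k, V) = -9*((V*k)*V + k) = -9*(k*V² + k) = -9*(k + k*V²) = -9*k - 9*k*V²)
a = 180 (a = 4*(-9*(-1)*(1 + 2²)) = 4*(-9*(-1)*(1 + 4)) = 4*(-9*(-1)*5) = 4*45 = 180)
√(7812 + 1/(a*40 - 21*(-25)*12)) = √(7812 + 1/(180*40 - 21*(-25)*12)) = √(7812 + 1/(7200 + 525*12)) = √(7812 + 1/(7200 + 6300)) = √(7812 + 1/13500) = √(105462001/13500) = √1581930015/450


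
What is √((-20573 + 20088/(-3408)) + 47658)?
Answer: √546023086/142 ≈ 164.56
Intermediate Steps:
√((-20573 + 20088/(-3408)) + 47658) = √((-20573 + 20088*(-1/3408)) + 47658) = √((-20573 - 837/142) + 47658) = √(-2922203/142 + 47658) = √(3845233/142) = √546023086/142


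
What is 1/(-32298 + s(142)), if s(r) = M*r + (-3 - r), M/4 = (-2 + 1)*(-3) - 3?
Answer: -1/32443 ≈ -3.0823e-5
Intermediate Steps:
M = 0 (M = 4*((-2 + 1)*(-3) - 3) = 4*(-1*(-3) - 3) = 4*(3 - 3) = 4*0 = 0)
s(r) = -3 - r (s(r) = 0*r + (-3 - r) = 0 + (-3 - r) = -3 - r)
1/(-32298 + s(142)) = 1/(-32298 + (-3 - 1*142)) = 1/(-32298 + (-3 - 142)) = 1/(-32298 - 145) = 1/(-32443) = -1/32443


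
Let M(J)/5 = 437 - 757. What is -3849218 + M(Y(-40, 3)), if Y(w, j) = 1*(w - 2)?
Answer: -3850818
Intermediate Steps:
Y(w, j) = -2 + w (Y(w, j) = 1*(-2 + w) = -2 + w)
M(J) = -1600 (M(J) = 5*(437 - 757) = 5*(-320) = -1600)
-3849218 + M(Y(-40, 3)) = -3849218 - 1600 = -3850818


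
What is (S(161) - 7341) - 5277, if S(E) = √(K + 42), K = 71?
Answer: -12618 + √113 ≈ -12607.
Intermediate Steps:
S(E) = √113 (S(E) = √(71 + 42) = √113)
(S(161) - 7341) - 5277 = (√113 - 7341) - 5277 = (-7341 + √113) - 5277 = -12618 + √113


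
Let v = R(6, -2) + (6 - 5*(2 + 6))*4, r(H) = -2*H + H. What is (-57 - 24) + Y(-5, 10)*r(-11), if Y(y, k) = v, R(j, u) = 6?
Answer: -1511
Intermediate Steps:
r(H) = -H
v = -130 (v = 6 + (6 - 5*(2 + 6))*4 = 6 + (6 - 5*8)*4 = 6 + (6 - 40)*4 = 6 - 34*4 = 6 - 136 = -130)
Y(y, k) = -130
(-57 - 24) + Y(-5, 10)*r(-11) = (-57 - 24) - (-130)*(-11) = -81 - 130*11 = -81 - 1430 = -1511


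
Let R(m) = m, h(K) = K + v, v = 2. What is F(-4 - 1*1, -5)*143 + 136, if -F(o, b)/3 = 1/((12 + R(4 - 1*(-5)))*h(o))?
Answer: 2999/21 ≈ 142.81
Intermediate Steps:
h(K) = 2 + K (h(K) = K + 2 = 2 + K)
F(o, b) = -1/(7*(2 + o)) (F(o, b) = -3/((12 + (4 - 1*(-5)))*(2 + o)) = -3/((12 + (4 + 5))*(2 + o)) = -3/((12 + 9)*(2 + o)) = -3/(21*(2 + o)) = -1/(7*(2 + o)))
F(-4 - 1*1, -5)*143 + 136 = -1/(14 + 7*(-4 - 1*1))*143 + 136 = -1/(14 + 7*(-4 - 1))*143 + 136 = -1/(14 + 7*(-5))*143 + 136 = -1/(14 - 35)*143 + 136 = -1/(-21)*143 + 136 = -1*(-1/21)*143 + 136 = (1/21)*143 + 136 = 143/21 + 136 = 2999/21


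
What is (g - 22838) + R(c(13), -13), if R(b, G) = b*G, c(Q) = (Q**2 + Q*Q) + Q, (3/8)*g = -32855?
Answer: -345043/3 ≈ -1.1501e+5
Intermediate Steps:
g = -262840/3 (g = (8/3)*(-32855) = -262840/3 ≈ -87613.)
c(Q) = Q + 2*Q**2 (c(Q) = (Q**2 + Q**2) + Q = 2*Q**2 + Q = Q + 2*Q**2)
R(b, G) = G*b
(g - 22838) + R(c(13), -13) = (-262840/3 - 22838) - 169*(1 + 2*13) = -331354/3 - 169*(1 + 26) = -331354/3 - 169*27 = -331354/3 - 13*351 = -331354/3 - 4563 = -345043/3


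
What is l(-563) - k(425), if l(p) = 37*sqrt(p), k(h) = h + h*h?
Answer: -181050 + 37*I*sqrt(563) ≈ -1.8105e+5 + 877.92*I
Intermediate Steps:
k(h) = h + h**2
l(-563) - k(425) = 37*sqrt(-563) - 425*(1 + 425) = 37*(I*sqrt(563)) - 425*426 = 37*I*sqrt(563) - 1*181050 = 37*I*sqrt(563) - 181050 = -181050 + 37*I*sqrt(563)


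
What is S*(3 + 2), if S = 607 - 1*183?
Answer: 2120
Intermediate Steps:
S = 424 (S = 607 - 183 = 424)
S*(3 + 2) = 424*(3 + 2) = 424*5 = 2120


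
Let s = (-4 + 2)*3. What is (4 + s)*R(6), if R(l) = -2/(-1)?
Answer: -4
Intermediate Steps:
s = -6 (s = -2*3 = -6)
R(l) = 2 (R(l) = -2*(-1) = 2)
(4 + s)*R(6) = (4 - 6)*2 = -2*2 = -4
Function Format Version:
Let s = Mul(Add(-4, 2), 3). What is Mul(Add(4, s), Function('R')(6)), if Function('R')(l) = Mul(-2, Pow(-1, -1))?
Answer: -4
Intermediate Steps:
s = -6 (s = Mul(-2, 3) = -6)
Function('R')(l) = 2 (Function('R')(l) = Mul(-2, -1) = 2)
Mul(Add(4, s), Function('R')(6)) = Mul(Add(4, -6), 2) = Mul(-2, 2) = -4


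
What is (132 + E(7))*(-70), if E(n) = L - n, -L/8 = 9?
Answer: -3710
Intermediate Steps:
L = -72 (L = -8*9 = -72)
E(n) = -72 - n
(132 + E(7))*(-70) = (132 + (-72 - 1*7))*(-70) = (132 + (-72 - 7))*(-70) = (132 - 79)*(-70) = 53*(-70) = -3710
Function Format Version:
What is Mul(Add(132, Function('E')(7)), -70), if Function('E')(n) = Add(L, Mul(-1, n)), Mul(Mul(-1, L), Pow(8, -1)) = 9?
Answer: -3710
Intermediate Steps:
L = -72 (L = Mul(-8, 9) = -72)
Function('E')(n) = Add(-72, Mul(-1, n))
Mul(Add(132, Function('E')(7)), -70) = Mul(Add(132, Add(-72, Mul(-1, 7))), -70) = Mul(Add(132, Add(-72, -7)), -70) = Mul(Add(132, -79), -70) = Mul(53, -70) = -3710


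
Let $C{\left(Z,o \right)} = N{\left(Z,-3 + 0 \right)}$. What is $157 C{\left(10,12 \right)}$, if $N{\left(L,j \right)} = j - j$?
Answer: $0$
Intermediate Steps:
$N{\left(L,j \right)} = 0$
$C{\left(Z,o \right)} = 0$
$157 C{\left(10,12 \right)} = 157 \cdot 0 = 0$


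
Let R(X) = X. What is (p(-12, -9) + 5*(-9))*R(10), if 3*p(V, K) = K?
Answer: -480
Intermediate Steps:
p(V, K) = K/3
(p(-12, -9) + 5*(-9))*R(10) = ((⅓)*(-9) + 5*(-9))*10 = (-3 - 45)*10 = -48*10 = -480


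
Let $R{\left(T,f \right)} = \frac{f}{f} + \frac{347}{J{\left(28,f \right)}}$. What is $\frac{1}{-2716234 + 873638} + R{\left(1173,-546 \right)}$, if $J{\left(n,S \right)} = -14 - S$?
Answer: $\frac{28922167}{17504662} \approx 1.6523$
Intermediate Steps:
$R{\left(T,f \right)} = 1 + \frac{347}{-14 - f}$ ($R{\left(T,f \right)} = \frac{f}{f} + \frac{347}{-14 - f} = 1 + \frac{347}{-14 - f}$)
$\frac{1}{-2716234 + 873638} + R{\left(1173,-546 \right)} = \frac{1}{-2716234 + 873638} + \frac{-333 - 546}{14 - 546} = \frac{1}{-1842596} + \frac{1}{-532} \left(-879\right) = - \frac{1}{1842596} - - \frac{879}{532} = - \frac{1}{1842596} + \frac{879}{532} = \frac{28922167}{17504662}$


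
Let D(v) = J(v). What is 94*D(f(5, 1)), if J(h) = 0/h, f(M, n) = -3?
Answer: 0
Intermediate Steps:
J(h) = 0
D(v) = 0
94*D(f(5, 1)) = 94*0 = 0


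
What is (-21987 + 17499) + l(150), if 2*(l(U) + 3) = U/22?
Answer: -98727/22 ≈ -4487.6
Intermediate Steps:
l(U) = -3 + U/44 (l(U) = -3 + (U/22)/2 = -3 + U/44)
(-21987 + 17499) + l(150) = (-21987 + 17499) + (-3 + (1/44)*150) = -4488 + (-3 + 75/22) = -4488 + 9/22 = -98727/22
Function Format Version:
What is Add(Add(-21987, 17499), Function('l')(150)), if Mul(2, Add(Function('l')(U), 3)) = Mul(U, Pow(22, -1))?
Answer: Rational(-98727, 22) ≈ -4487.6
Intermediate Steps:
Function('l')(U) = Add(-3, Mul(Rational(1, 44), U)) (Function('l')(U) = Add(-3, Mul(Rational(1, 2), Mul(U, Pow(22, -1)))) = Add(-3, Mul(Rational(1, 2), Mul(U, Rational(1, 22)))) = Add(-3, Mul(Rational(1, 2), Mul(Rational(1, 22), U))) = Add(-3, Mul(Rational(1, 44), U)))
Add(Add(-21987, 17499), Function('l')(150)) = Add(Add(-21987, 17499), Add(-3, Mul(Rational(1, 44), 150))) = Add(-4488, Add(-3, Rational(75, 22))) = Add(-4488, Rational(9, 22)) = Rational(-98727, 22)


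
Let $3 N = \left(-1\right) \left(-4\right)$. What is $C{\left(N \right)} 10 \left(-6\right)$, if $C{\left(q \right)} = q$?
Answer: $-80$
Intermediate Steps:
$N = \frac{4}{3}$ ($N = \frac{\left(-1\right) \left(-4\right)}{3} = \frac{1}{3} \cdot 4 = \frac{4}{3} \approx 1.3333$)
$C{\left(N \right)} 10 \left(-6\right) = \frac{4}{3} \cdot 10 \left(-6\right) = \frac{40}{3} \left(-6\right) = -80$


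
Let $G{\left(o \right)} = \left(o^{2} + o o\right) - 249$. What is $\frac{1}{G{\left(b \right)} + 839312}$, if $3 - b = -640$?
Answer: $\frac{1}{1665961} \approx 6.0025 \cdot 10^{-7}$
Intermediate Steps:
$b = 643$ ($b = 3 - -640 = 3 + 640 = 643$)
$G{\left(o \right)} = -249 + 2 o^{2}$ ($G{\left(o \right)} = \left(o^{2} + o^{2}\right) - 249 = 2 o^{2} - 249 = -249 + 2 o^{2}$)
$\frac{1}{G{\left(b \right)} + 839312} = \frac{1}{\left(-249 + 2 \cdot 643^{2}\right) + 839312} = \frac{1}{\left(-249 + 2 \cdot 413449\right) + 839312} = \frac{1}{\left(-249 + 826898\right) + 839312} = \frac{1}{826649 + 839312} = \frac{1}{1665961}$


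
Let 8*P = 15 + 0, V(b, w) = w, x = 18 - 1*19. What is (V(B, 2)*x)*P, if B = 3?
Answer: -15/4 ≈ -3.7500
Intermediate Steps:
x = -1 (x = 18 - 19 = -1)
P = 15/8 (P = (15 + 0)/8 = (⅛)*15 = 15/8 ≈ 1.8750)
(V(B, 2)*x)*P = (2*(-1))*(15/8) = -2*15/8 = -15/4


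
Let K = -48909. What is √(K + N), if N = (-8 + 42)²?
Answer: 53*I*√17 ≈ 218.52*I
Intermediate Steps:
N = 1156 (N = 34² = 1156)
√(K + N) = √(-48909 + 1156) = √(-47753) = 53*I*√17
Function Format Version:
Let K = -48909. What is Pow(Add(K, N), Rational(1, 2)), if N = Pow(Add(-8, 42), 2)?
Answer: Mul(53, I, Pow(17, Rational(1, 2))) ≈ Mul(218.52, I)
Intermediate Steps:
N = 1156 (N = Pow(34, 2) = 1156)
Pow(Add(K, N), Rational(1, 2)) = Pow(Add(-48909, 1156), Rational(1, 2)) = Pow(-47753, Rational(1, 2)) = Mul(53, I, Pow(17, Rational(1, 2)))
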